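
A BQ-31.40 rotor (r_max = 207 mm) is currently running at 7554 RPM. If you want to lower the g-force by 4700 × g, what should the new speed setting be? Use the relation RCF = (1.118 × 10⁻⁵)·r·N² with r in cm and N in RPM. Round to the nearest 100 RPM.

r = 207 mm = 20.7 cm
Current RCF = 1.118 × 10⁻⁵ × 20.7 × (7554)² = 1.118 × 10⁻⁵ × 20.7 × 57,062,916 ≈ 13,205.8 × g
Target RCF = 13,205.8 − 4,700 = 8,505.8 × g
N² = 8,505.8 / (23.1426 × 10⁻⁵) = 36,753,865
N ≈ √36,753,865 ≈ 6,062.5

6100 RPM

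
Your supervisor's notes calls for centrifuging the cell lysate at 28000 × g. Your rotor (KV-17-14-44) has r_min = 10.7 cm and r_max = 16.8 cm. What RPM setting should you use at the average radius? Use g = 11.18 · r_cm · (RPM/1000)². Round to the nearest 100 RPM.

r_avg = (10.7 + 16.8) / 2 = 13.75 cm
RCF = 11.18 × r × (N/1000)²
28,000 = 11.18 × 13.75 × (N/1000)²
(N/1000)² = 28,000 / 153.725 = 182.1434
N = 1000 × √182.1434 ≈ 13,496.1

13500 RPM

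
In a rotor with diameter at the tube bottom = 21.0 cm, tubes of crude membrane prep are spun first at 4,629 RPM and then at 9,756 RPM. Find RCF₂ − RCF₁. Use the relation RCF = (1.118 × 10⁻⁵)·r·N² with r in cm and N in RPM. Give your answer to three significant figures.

r = 21.0 / 2 = 10.5 cm
RCF₁ = 1.118 × 10⁻⁵ × 10.5 × (4629)² = 1.118 × 10⁻⁵ × 10.5 × 21,427,641 ≈ 2,515.4 × g
RCF₂ = 1.118 × 10⁻⁵ × 10.5 × (9756)² = 1.118 × 10⁻⁵ × 10.5 × 95,179,536 ≈ 11,173.1 × g
Increase = 11,173.1 − 2,515.4 = 8,657.7

≈ 8660 g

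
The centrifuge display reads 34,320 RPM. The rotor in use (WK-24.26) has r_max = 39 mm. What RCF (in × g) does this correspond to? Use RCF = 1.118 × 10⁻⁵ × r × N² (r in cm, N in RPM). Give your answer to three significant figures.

r = 39 mm = 3.9 cm
RCF = 1.118 × 10⁻⁵ × 3.9 × (34320)² = 1.118 × 10⁻⁵ × 3.9 × 1,177,862,400 ≈ 51,357.2 × g

51400 × g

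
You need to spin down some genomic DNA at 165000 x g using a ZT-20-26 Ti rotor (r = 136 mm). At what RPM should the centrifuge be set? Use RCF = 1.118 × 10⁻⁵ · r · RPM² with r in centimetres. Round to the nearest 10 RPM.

N ≈ 32940 RPM

r = 136 mm = 13.6 cm
RCF = 1.118 × 10⁻⁵ × r × N²
165,000 = 1.118 × 10⁻⁵ × 13.6 × N²
N² = 165,000 / (15.2048 × 10⁻⁵) = 1,085,183,626
N ≈ √1,085,183,626 ≈ 32,942.1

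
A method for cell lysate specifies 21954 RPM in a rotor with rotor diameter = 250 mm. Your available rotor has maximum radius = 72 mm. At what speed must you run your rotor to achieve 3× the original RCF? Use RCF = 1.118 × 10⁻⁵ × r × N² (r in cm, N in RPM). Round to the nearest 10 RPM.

50100 RPM

Original rotor: r = 250 mm / 2 = 125 mm = 12.5 cm
RCF_original = 1.118 × 10⁻⁵ × 12.5 × (21954)² = 1.118 × 10⁻⁵ × 12.5 × 481,978,116 ≈ 67,356.4 × g
Target RCF = 3 × 67,356.4 ≈ 202,069.2 × g
Your rotor: r = 72 mm = 7.2 cm
202,069.2 = 1.118 × 10⁻⁵ × 7.2 × N²
N² = 202,069.2 / (8.0496 × 10⁻⁵) = 2,510,301,133
N ≈ √2,510,301,133 ≈ 50,102.9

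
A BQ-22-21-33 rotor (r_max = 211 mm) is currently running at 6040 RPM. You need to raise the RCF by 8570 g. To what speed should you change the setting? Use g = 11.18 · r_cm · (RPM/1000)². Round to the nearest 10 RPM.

N₂ ≈ 8530 RPM

r = 211 mm = 21.1 cm
Current RCF = 11.18 × 21.1 × (6.04)² = 11.18 × 21.1 × 36.4816 ≈ 8,605.9 × g
Target RCF = 8,605.9 + 8,570 = 17,175.9 × g
(N/1000)² = 17,175.9 / 235.898 = 72.81071
N = 1000 × √72.81071 ≈ 8,532.9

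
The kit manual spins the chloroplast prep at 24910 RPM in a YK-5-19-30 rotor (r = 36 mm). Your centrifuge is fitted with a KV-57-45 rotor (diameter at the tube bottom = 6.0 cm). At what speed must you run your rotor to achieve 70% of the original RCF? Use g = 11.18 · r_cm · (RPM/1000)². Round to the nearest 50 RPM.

Original rotor: r = 36 mm = 3.6 cm
RCF = 11.18 × r × (N/1000)²
RCF_original = 11.18 × 3.6 × (24.91)² = 11.18 × 3.6 × 620.5081 ≈ 24,974.2 × g
Target RCF = 0.7 × 24,974.2 ≈ 17,481.9 × g
Your rotor: r = 6.0 / 2 = 3 cm
17,481.9 = 11.18 × 3 × (N/1000)²
(N/1000)² = 17,481.9 / 33.54 = 521.2254
N = 1000 × √521.2254 ≈ 22,830.4

≈ 22850 RPM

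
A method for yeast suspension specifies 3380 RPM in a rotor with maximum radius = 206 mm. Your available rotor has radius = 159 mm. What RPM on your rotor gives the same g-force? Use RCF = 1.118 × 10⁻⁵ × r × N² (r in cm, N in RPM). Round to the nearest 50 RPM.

≈ 3850 RPM

Original rotor: r = 206 mm = 20.6 cm
RCF_original = 1.118 × 10⁻⁵ × 20.6 × (3380)² = 1.118 × 10⁻⁵ × 20.6 × 11,424,400 ≈ 2,631.1 × g
Your rotor: r = 159 mm = 15.9 cm
2,631.1 = 1.118 × 10⁻⁵ × 15.9 × N²
N² = 2,631.1 / (17.7762 × 10⁻⁵) = 14,801,251
N ≈ √14,801,251 ≈ 3,847.2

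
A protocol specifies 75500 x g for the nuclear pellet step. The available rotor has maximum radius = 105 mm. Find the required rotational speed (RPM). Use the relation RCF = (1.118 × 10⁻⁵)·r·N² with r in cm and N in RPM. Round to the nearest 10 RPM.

r = 105 mm = 10.5 cm
75,500 = 1.118 × 10⁻⁵ × 10.5 × N²
N² = 75,500 / (11.739 × 10⁻⁵) = 643,155,294
N ≈ √643,155,294 ≈ 25,360.5

≈ 25360 RPM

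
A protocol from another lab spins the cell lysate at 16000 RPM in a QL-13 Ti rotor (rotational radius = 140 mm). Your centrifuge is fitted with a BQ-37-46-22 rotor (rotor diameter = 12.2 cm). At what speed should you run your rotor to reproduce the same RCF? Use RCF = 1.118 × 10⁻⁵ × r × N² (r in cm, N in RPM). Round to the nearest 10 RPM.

Original rotor: r = 140 mm = 14.0 cm
RCF_original = 1.118 × 10⁻⁵ × 14 × (16000)² = 1.118 × 10⁻⁵ × 14 × 256,000,000 ≈ 40,069.1 × g
Your rotor: r = 12.2 / 2 = 6.1 cm
40,069.1 = 1.118 × 10⁻⁵ × 6.1 × N²
N² = 40,069.1 / (6.8198 × 10⁻⁵) = 587,540,690
N ≈ √587,540,690 ≈ 24,239.2

24240 RPM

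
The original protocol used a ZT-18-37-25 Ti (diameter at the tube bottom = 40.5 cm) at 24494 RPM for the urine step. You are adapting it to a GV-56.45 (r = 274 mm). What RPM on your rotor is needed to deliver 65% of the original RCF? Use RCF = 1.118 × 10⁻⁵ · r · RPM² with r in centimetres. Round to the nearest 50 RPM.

17000 RPM

Original rotor: r = 40.5 / 2 = 20.25 cm
RCF = 1.118 × 10⁻⁵ × r × N²
RCF_original = 1.118 × 10⁻⁵ × 20.25 × (24494)² = 1.118 × 10⁻⁵ × 20.25 × 599,956,036 ≈ 135,827 × g
Target RCF = 0.65 × 135,827 ≈ 88,287.6 × g
Your rotor: r = 274 mm = 27.4 cm
88,287.6 = 1.118 × 10⁻⁵ × 27.4 × N²
N² = 88,287.6 / (30.6332 × 10⁻⁵) = 288,208,871
N ≈ √288,208,871 ≈ 16,976.7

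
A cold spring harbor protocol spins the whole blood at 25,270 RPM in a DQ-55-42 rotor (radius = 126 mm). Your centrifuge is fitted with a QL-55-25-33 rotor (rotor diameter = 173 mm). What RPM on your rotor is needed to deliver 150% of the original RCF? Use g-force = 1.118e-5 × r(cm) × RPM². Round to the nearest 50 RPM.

Original rotor: r = 126 mm = 12.6 cm
RCF = 1.118 × 10⁻⁵ × r × N²
RCF_original = 1.118 × 10⁻⁵ × 12.6 × (25270)² = 1.118 × 10⁻⁵ × 12.6 × 638,572,900 ≈ 89,954.5 × g
Target RCF = 1.5 × 89,954.5 ≈ 134,931.8 × g
Your rotor: r = 173 mm / 2 = 86.5 mm = 8.65 cm
134,931.8 = 1.118 × 10⁻⁵ × 8.65 × N²
N² = 134,931.8 / (9.6707 × 10⁻⁵) = 1,395,264,045
N ≈ √1,395,264,045 ≈ 37,353.2

≈ 37350 RPM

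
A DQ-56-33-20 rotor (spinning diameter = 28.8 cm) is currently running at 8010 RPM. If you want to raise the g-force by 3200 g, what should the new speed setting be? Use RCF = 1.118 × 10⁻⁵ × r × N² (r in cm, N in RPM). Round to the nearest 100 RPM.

r = 28.8 / 2 = 14.4 cm
Current RCF = 1.118 × 10⁻⁵ × 14.4 × (8010)² = 1.118 × 10⁻⁵ × 14.4 × 64,160,100 ≈ 10,329.3 × g
Target RCF = 10,329.3 + 3,200 = 13,529.3 × g
N² = 13,529.3 / (16.0992 × 10⁻⁵) = 84,037,095
N ≈ √84,037,095 ≈ 9,167.2

9200 RPM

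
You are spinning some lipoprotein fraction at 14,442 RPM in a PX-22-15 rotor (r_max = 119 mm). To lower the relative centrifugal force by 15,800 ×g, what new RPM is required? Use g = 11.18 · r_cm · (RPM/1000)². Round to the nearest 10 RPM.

r = 119 mm = 11.9 cm
Current RCF = 11.18 × 11.9 × (14.442)² = 11.18 × 11.9 × 208.571364 ≈ 27,748.8 × g
Target RCF = 27,748.8 − 15,800 = 11,948.8 × g
(N/1000)² = 11,948.8 / 133.042 = 89.81224
N = 1000 × √89.81224 ≈ 9,476.9

N₂ ≈ 9480 RPM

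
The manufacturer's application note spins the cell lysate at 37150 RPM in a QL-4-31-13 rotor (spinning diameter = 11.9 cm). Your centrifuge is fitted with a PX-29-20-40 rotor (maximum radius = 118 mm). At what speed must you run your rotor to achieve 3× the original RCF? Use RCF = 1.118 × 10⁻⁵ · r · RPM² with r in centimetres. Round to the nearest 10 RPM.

45690 RPM

Original rotor: r = 11.9 / 2 = 5.95 cm
RCF_original = 1.118 × 10⁻⁵ × 5.95 × (37150)² = 1.118 × 10⁻⁵ × 5.95 × 1,380,122,500 ≈ 91,807.1 × g
Target RCF = 3 × 91,807.1 ≈ 275,421.3 × g
Your rotor: r = 118 mm = 11.8 cm
275,421.3 = 1.118 × 10⁻⁵ × 11.8 × N²
N² = 275,421.3 / (13.1924 × 10⁻⁵) = 2,087,727,025
N ≈ √2,087,727,025 ≈ 45,691.7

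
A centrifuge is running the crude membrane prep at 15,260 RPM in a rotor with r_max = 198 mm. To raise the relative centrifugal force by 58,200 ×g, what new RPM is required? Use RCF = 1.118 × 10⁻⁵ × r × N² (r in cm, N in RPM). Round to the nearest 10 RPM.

r = 198 mm = 19.8 cm
Current RCF = 1.118 × 10⁻⁵ × 19.8 × (15260)² = 1.118 × 10⁻⁵ × 19.8 × 232,867,600 ≈ 51,548.5 × g
Target RCF = 51,548.5 + 58,200 = 109,748.5 × g
N² = 109,748.5 / (22.1364 × 10⁻⁵) = 495,782,964
N ≈ √495,782,964 ≈ 22,266.2

N₂ ≈ 22270 RPM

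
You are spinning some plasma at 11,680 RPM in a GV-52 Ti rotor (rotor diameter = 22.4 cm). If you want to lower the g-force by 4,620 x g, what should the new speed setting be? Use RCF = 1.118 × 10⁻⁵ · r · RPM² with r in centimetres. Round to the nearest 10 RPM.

N₂ ≈ 9980 RPM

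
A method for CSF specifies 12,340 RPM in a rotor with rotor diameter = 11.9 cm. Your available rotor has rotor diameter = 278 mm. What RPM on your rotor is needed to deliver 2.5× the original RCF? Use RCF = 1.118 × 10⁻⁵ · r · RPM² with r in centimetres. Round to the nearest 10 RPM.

≈ 12770 RPM

Original rotor: r = 11.9 / 2 = 5.95 cm
RCF_original = 1.118 × 10⁻⁵ × 5.95 × (12340)² = 1.118 × 10⁻⁵ × 5.95 × 152,275,600 ≈ 10,129.5 × g
Target RCF = 2.5 × 10,129.5 ≈ 25,323.8 × g
Your rotor: r = 278 mm / 2 = 139 mm = 13.9 cm
25,323.8 = 1.118 × 10⁻⁵ × 13.9 × N²
N² = 25,323.8 / (15.5402 × 10⁻⁵) = 162,956,719
N ≈ √162,956,719 ≈ 12,765.5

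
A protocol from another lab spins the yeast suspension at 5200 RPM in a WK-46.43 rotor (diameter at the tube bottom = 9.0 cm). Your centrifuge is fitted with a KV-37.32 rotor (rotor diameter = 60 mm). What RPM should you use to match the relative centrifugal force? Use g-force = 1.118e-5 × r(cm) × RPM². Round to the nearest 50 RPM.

6350 RPM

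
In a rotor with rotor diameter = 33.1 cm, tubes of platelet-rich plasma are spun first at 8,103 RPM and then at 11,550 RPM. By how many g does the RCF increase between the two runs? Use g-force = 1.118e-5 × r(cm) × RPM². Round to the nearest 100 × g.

r = 33.1 / 2 = 16.55 cm
RCF₁ = 1.118 × 10⁻⁵ × 16.55 × (8103)² = 1.118 × 10⁻⁵ × 16.55 × 65,658,609 ≈ 12,148.7 × g
RCF₂ = 1.118 × 10⁻⁵ × 16.55 × (11550)² = 1.118 × 10⁻⁵ × 16.55 × 133,402,500 ≈ 24,683.3 × g
Increase = 24,683.3 − 12,148.7 = 12,534.6

≈ 12500 g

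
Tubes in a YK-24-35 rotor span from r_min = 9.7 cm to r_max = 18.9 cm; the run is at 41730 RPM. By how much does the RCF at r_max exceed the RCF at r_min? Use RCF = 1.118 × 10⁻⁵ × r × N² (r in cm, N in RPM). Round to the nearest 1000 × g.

179000 × g

RCF_max = 1.118 × 10⁻⁵ × 18.9 × (41730)² = 1.118 × 10⁻⁵ × 18.9 × 1,741,392,900 ≈ 367,959.8 × g
RCF_min = 1.118 × 10⁻⁵ × 9.7 × (41730)² = 1.118 × 10⁻⁵ × 9.7 × 1,741,392,900 ≈ 188,847.1 × g
ΔRCF = 367,959.8 − 188,847.1 = 179,112.7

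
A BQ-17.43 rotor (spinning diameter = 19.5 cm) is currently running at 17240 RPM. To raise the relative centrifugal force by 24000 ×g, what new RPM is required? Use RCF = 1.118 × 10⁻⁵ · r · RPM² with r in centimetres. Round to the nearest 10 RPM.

r = 19.5 / 2 = 9.75 cm
Current RCF = 1.118 × 10⁻⁵ × 9.75 × (17240)² = 1.118 × 10⁻⁵ × 9.75 × 297,217,600 ≈ 32,398.2 × g
Target RCF = 32,398.2 + 24,000 = 56,398.2 × g
N² = 56,398.2 / (10.9005 × 10⁻⁵) = 517,390,945
N ≈ √517,390,945 ≈ 22,746.2

N₂ ≈ 22750 RPM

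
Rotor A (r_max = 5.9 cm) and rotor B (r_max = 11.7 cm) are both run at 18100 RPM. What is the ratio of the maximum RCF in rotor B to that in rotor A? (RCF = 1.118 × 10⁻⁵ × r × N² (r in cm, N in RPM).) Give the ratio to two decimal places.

At fixed N, RCF ∝ r, so RCF_B/RCF_A = r_B/r_A = 11.7 / 5.9 = 1.9831.

1.98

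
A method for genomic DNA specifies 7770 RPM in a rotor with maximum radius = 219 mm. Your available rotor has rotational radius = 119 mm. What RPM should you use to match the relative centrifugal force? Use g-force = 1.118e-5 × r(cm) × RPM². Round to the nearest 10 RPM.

Original rotor: r = 219 mm = 21.9 cm
RCF_original = 1.118 × 10⁻⁵ × 21.9 × (7770)² = 1.118 × 10⁻⁵ × 21.9 × 60,372,900 ≈ 14,781.8 × g
Your rotor: r = 119 mm = 11.9 cm
14,781.8 = 1.118 × 10⁻⁵ × 11.9 × N²
N² = 14,781.8 / (13.3042 × 10⁻⁵) = 111,106,267
N ≈ √111,106,267 ≈ 10,540.7

≈ 10540 RPM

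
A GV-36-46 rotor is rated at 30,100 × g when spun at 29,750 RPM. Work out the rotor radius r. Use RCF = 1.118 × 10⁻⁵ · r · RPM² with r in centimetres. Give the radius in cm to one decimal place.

r ≈ 3.0 cm

RCF = 1.118 × 10⁻⁵ × r × N²
30100 = 1.118 × 10⁻⁵ × r × (29750)²
r = 30100 / (1.118 × 10⁻⁵ × 885,062,500) = 30100 / 9894.999 ≈ 3.042 cm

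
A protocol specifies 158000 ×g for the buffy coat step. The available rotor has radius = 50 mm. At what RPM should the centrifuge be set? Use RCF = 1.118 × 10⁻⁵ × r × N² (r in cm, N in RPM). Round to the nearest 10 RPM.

r = 50 mm = 5.0 cm
158,000 = 1.118 × 10⁻⁵ × 5 × N²
N² = 158,000 / (5.59 × 10⁻⁵) = 2,826,475,850
N ≈ √2,826,475,850 ≈ 53,164.6

53160 RPM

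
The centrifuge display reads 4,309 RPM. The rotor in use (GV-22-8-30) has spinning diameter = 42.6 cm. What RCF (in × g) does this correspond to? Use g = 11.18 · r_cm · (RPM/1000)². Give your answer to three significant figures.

4420 × g

r = 42.6 / 2 = 21.3 cm
RCF = 11.18 × r × (N/1000)²
RCF = 11.18 × 21.3 × (4.309)² = 11.18 × 21.3 × 18.567481 ≈ 4,421.5 × g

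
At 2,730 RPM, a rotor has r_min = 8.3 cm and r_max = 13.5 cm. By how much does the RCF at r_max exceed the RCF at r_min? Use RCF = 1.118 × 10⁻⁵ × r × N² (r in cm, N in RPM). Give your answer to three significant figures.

ΔRCF = 1.118 × 10⁻⁵ × (r_max − r_min) × N² = 1.118 × 10⁻⁵ × 5.2 × 7,452,900 ≈ 433.3

433 x g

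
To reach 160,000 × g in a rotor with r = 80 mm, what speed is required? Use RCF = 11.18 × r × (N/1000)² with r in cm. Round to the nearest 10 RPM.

≈ 42300 RPM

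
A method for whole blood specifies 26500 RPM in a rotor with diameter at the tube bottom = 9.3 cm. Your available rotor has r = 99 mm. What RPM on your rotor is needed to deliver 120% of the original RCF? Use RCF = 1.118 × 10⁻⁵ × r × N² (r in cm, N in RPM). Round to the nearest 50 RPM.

Original rotor: r = 9.3 / 2 = 4.65 cm
RCF_original = 1.118 × 10⁻⁵ × 4.65 × (26500)² = 1.118 × 10⁻⁵ × 4.65 × 702,250,000 ≈ 36,507.9 × g
Target RCF = 1.2 × 36,507.9 ≈ 43,809.5 × g
Your rotor: r = 99 mm = 9.9 cm
43,809.5 = 1.118 × 10⁻⁵ × 9.9 × N²
N² = 43,809.5 / (11.0682 × 10⁻⁵) = 395,814,134
N ≈ √395,814,134 ≈ 19,895.1

19900 RPM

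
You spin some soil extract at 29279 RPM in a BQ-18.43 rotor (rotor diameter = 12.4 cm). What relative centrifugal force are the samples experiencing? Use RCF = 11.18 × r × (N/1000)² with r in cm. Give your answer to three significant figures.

≈ 59400 ×g

r = 12.4 / 2 = 6.2 cm
RCF = 11.18 × r × (N/1000)²
RCF = 11.18 × 6.2 × (29.279)² = 11.18 × 6.2 × 857.259841 ≈ 59,421.8 × g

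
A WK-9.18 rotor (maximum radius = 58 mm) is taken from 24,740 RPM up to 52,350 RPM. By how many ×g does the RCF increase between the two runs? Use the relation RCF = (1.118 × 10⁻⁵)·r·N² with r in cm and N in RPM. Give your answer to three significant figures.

≈ 138000 ×g

r = 58 mm = 5.8 cm
RCF₁ = 1.118 × 10⁻⁵ × 5.8 × (24740)² = 1.118 × 10⁻⁵ × 5.8 × 612,067,600 ≈ 39,688.9 × g
RCF₂ = 1.118 × 10⁻⁵ × 5.8 × (52350)² = 1.118 × 10⁻⁵ × 5.8 × 2,740,522,500 ≈ 177,706.4 × g
Increase = 177,706.4 − 39,688.9 = 138,017.5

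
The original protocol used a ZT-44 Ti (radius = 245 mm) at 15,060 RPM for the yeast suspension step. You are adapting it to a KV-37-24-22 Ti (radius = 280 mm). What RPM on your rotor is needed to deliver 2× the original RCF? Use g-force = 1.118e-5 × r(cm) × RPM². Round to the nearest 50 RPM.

≈ 19900 RPM

Original rotor: r = 245 mm = 24.5 cm
RCF_original = 1.118 × 10⁻⁵ × 24.5 × (15060)² = 1.118 × 10⁻⁵ × 24.5 × 226,803,600 ≈ 62,123.8 × g
Target RCF = 2 × 62,123.8 ≈ 124,247.6 × g
Your rotor: r = 280 mm = 28.0 cm
124,247.6 = 1.118 × 10⁻⁵ × 28 × N²
N² = 124,247.6 / (31.304 × 10⁻⁵) = 396,906,466
N ≈ √396,906,466 ≈ 19,922.5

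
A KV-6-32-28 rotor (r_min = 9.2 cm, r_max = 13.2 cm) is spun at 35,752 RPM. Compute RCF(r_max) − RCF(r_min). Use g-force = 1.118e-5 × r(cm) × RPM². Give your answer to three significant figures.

RCF_max = 1.118 × 10⁻⁵ × 13.2 × (35752)² = 1.118 × 10⁻⁵ × 13.2 × 1,278,205,504 ≈ 188,632.5 × g
RCF_min = 1.118 × 10⁻⁵ × 9.2 × (35752)² = 1.118 × 10⁻⁵ × 9.2 × 1,278,205,504 ≈ 131,471.1 × g
ΔRCF = 188,632.5 − 131,471.1 = 57,161.4

57200 × g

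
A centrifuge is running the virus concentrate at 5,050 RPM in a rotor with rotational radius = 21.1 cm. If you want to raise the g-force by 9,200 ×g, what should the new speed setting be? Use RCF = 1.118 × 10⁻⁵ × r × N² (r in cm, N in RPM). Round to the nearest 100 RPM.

Current RCF = 1.118 × 10⁻⁵ × 21.1 × (5050)² = 1.118 × 10⁻⁵ × 21.1 × 25,502,500 ≈ 6,016 × g
Target RCF = 6,016 + 9,200 = 15,216 × g
N² = 15,216 / (23.5898 × 10⁻⁵) = 64,502,454
N ≈ √64,502,454 ≈ 8,031.3

≈ 8000 RPM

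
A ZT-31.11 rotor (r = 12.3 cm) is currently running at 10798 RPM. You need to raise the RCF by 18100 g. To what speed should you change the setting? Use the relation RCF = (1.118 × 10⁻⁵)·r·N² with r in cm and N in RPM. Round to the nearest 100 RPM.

≈ 15800 RPM

Current RCF = 1.118 × 10⁻⁵ × 12.3 × (10798)² = 1.118 × 10⁻⁵ × 12.3 × 116,596,804 ≈ 16,033.7 × g
Target RCF = 16,033.7 + 18,100 = 34,133.7 × g
N² = 34,133.7 / (13.7514 × 10⁻⁵) = 248,219,818
N ≈ √248,219,818 ≈ 15,755.0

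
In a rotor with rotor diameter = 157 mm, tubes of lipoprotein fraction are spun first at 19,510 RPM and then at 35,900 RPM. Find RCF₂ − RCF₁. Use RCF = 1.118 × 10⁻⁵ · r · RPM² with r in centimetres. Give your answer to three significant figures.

≈ 79700 g

r = 157 mm / 2 = 78.5 mm = 7.85 cm
RCF₁ = 1.118 × 10⁻⁵ × 7.85 × (19510)² = 1.118 × 10⁻⁵ × 7.85 × 380,640,100 ≈ 33,406.1 × g
RCF₂ = 1.118 × 10⁻⁵ × 7.85 × (35900)² = 1.118 × 10⁻⁵ × 7.85 × 1,288,810,000 ≈ 113,109.8 × g
Increase = 113,109.8 − 33,406.1 = 79,703.7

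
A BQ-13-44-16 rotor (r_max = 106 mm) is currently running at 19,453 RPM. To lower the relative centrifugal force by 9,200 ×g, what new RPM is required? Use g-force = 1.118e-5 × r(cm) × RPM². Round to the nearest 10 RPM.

r = 106 mm = 10.6 cm
Current RCF = 1.118 × 10⁻⁵ × 10.6 × (19453)² = 1.118 × 10⁻⁵ × 10.6 × 378,419,209 ≈ 44,845.7 × g
Target RCF = 44,845.7 − 9,200 = 35,645.7 × g
N² = 35,645.7 / (11.8508 × 10⁻⁵) = 300,787,289
N ≈ √300,787,289 ≈ 17,343.2

N₂ ≈ 17340 RPM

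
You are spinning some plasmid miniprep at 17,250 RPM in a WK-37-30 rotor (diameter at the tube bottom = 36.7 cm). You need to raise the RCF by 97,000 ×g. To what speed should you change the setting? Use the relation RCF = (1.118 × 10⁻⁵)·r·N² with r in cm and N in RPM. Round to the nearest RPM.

r = 36.7 / 2 = 18.35 cm
Current RCF = 1.118 × 10⁻⁵ × 18.35 × (17250)² = 1.118 × 10⁻⁵ × 18.35 × 297,562,500 ≈ 61,045.8 × g
Target RCF = 61,045.8 + 97,000 = 158,045.8 × g
N² = 158,045.8 / (20.5153 × 10⁻⁵) = 770,380,155
N ≈ √770,380,155 ≈ 27,755.7

N₂ ≈ 27756 RPM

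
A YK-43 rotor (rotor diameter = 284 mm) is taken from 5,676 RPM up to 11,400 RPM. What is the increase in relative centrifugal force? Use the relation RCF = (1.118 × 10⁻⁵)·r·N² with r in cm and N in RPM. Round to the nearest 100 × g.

≈ 15500 ×g

r = 284 mm / 2 = 142 mm = 14.2 cm
RCF₁ = 1.118 × 10⁻⁵ × 14.2 × (5676)² = 1.118 × 10⁻⁵ × 14.2 × 32,216,976 ≈ 5,114.6 × g
RCF₂ = 1.118 × 10⁻⁵ × 14.2 × (11400)² = 1.118 × 10⁻⁵ × 14.2 × 129,960,000 ≈ 20,631.9 × g
Increase = 20,631.9 − 5,114.6 = 15,517.3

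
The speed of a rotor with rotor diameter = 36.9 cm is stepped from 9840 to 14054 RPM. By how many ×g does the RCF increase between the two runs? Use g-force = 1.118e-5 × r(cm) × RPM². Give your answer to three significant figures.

r = 36.9 / 2 = 18.45 cm
RCF₁ = 1.118 × 10⁻⁵ × 18.45 × (9840)² = 1.118 × 10⁻⁵ × 18.45 × 96,825,600 ≈ 19,972.3 × g
RCF₂ = 1.118 × 10⁻⁵ × 18.45 × (14054)² = 1.118 × 10⁻⁵ × 18.45 × 197,514,916 ≈ 40,741.6 × g
Increase = 40,741.6 − 19,972.3 = 20,769.3

20800 ×g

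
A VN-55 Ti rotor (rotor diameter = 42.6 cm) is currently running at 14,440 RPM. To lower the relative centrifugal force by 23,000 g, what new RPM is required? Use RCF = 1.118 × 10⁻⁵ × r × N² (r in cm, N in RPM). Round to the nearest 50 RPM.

r = 42.6 / 2 = 21.3 cm
Current RCF = 1.118 × 10⁻⁵ × 21.3 × (14440)² = 1.118 × 10⁻⁵ × 21.3 × 208,513,600 ≈ 49,654.2 × g
Target RCF = 49,654.2 − 23,000 = 26,654.2 × g
N² = 26,654.2 / (23.8134 × 10⁻⁵) = 111,929,418
N ≈ √111,929,418 ≈ 10,579.7

N₂ ≈ 10600 RPM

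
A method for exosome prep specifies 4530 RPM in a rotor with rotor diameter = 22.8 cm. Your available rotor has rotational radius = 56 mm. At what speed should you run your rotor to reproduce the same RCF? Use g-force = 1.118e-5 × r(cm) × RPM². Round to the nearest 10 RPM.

Original rotor: r = 22.8 / 2 = 11.4 cm
RCF_original = 1.118 × 10⁻⁵ × 11.4 × (4530)² = 1.118 × 10⁻⁵ × 11.4 × 20,520,900 ≈ 2,615.4 × g
Your rotor: r = 56 mm = 5.6 cm
2,615.4 = 1.118 × 10⁻⁵ × 5.6 × N²
N² = 2,615.4 / (6.2608 × 10⁻⁵) = 41,774,214
N ≈ √41,774,214 ≈ 6,463.3

≈ 6460 RPM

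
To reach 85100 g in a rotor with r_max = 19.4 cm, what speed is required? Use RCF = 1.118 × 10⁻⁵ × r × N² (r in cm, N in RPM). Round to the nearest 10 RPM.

RCF = 1.118 × 10⁻⁵ × r × N²
85,100 = 1.118 × 10⁻⁵ × 19.4 × N²
N² = 85,100 / (21.6892 × 10⁻⁵) = 392,361,175
N ≈ √392,361,175 ≈ 19,808.1

N ≈ 19810 RPM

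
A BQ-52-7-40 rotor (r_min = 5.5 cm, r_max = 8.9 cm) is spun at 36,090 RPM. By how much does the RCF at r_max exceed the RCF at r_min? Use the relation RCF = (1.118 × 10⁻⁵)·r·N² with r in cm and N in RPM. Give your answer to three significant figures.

49500 g

ΔRCF = 1.118 × 10⁻⁵ × (r_max − r_min) × N² = 1.118 × 10⁻⁵ × 3.4 × 1,302,488,100 ≈ 49,510.2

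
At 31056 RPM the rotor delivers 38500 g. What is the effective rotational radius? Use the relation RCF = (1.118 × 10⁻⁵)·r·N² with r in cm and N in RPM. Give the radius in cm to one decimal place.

r ≈ 3.6 cm

38500 = 1.118 × 10⁻⁵ × r × (31056)²
r = 38500 / (1.118 × 10⁻⁵ × 964,475,136) = 38500 / 10782.83 ≈ 3.570 cm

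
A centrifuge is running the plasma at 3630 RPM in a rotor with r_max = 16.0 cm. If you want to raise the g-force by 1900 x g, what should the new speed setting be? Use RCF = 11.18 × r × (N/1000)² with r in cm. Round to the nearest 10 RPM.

Current RCF = 11.18 × 16 × (3.63)² = 11.18 × 16 × 13.1769 ≈ 2,357.1 × g
Target RCF = 2,357.1 + 1,900 = 4,257.1 × g
(N/1000)² = 4,257.1 / 178.88 = 23.79864
N = 1000 × √23.79864 ≈ 4,878.4

≈ 4880 RPM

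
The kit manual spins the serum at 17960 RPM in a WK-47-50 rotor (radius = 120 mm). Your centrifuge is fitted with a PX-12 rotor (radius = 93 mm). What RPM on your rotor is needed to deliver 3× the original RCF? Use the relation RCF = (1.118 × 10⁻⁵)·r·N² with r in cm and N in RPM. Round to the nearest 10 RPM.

≈ 35340 RPM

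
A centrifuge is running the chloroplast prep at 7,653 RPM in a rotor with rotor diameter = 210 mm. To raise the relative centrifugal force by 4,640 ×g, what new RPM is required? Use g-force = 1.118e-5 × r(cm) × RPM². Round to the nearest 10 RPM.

N₂ ≈ 9900 RPM

r = 210 mm / 2 = 105 mm = 10.5 cm
Current RCF = 1.118 × 10⁻⁵ × 10.5 × (7653)² = 1.118 × 10⁻⁵ × 10.5 × 58,568,409 ≈ 6,875.3 × g
Target RCF = 6,875.3 + 4,640 = 11,515.3 × g
N² = 11,515.3 / (11.739 × 10⁻⁵) = 98,094,386
N ≈ √98,094,386 ≈ 9,904.3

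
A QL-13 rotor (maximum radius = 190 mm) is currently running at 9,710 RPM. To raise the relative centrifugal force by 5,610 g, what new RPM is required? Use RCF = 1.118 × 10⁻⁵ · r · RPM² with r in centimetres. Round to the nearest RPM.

10986 RPM

r = 190 mm = 19.0 cm
Current RCF = 1.118 × 10⁻⁵ × 19 × (9710)² = 1.118 × 10⁻⁵ × 19 × 94,284,100 ≈ 20,027.8 × g
Target RCF = 20,027.8 + 5,610 = 25,637.8 × g
N² = 25,637.8 / (21.242 × 10⁻⁵) = 120,693,908
N ≈ √120,693,908 ≈ 10,986.1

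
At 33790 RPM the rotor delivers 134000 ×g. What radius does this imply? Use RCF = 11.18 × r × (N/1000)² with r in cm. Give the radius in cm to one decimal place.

RCF = 11.18 × r × (N/1000)²
134000 = 11.18 × r × (33.79)²
r = 134000 / (11.18 × 1141.7641) = 134000 / 12764.92 ≈ 10.498 cm

≈ 10.5 cm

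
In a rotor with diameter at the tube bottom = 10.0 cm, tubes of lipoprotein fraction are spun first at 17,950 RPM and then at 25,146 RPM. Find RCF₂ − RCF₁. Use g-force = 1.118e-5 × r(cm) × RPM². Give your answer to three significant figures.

r = 10.0 / 2 = 5 cm
RCF₁ = 1.118 × 10⁻⁵ × 5 × (17950)² = 1.118 × 10⁻⁵ × 5 × 322,202,500 ≈ 18,011.1 × g
RCF₂ = 1.118 × 10⁻⁵ × 5 × (25146)² = 1.118 × 10⁻⁵ × 5 × 632,321,316 ≈ 35,346.8 × g
Increase = 35,346.8 − 18,011.1 = 17,335.7

17300 ×g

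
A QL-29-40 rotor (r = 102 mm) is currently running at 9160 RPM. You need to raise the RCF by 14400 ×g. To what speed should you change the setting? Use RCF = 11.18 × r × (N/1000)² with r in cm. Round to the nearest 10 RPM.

r = 102 mm = 10.2 cm
Current RCF = 11.18 × 10.2 × (9.16)² = 11.18 × 10.2 × 83.9056 ≈ 9,568.3 × g
Target RCF = 9,568.3 + 14,400 = 23,968.3 × g
(N/1000)² = 23,968.3 / 114.036 = 210.1819
N = 1000 × √210.1819 ≈ 14,497.7

14500 RPM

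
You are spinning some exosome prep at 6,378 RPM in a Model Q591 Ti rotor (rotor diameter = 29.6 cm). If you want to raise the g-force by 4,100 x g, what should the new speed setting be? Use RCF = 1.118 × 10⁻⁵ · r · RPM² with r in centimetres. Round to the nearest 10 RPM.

N₂ ≈ 8090 RPM

r = 29.6 / 2 = 14.8 cm
Current RCF = 1.118 × 10⁻⁵ × 14.8 × (6378)² = 1.118 × 10⁻⁵ × 14.8 × 40,678,884 ≈ 6,730.9 × g
Target RCF = 6,730.9 + 4,100 = 10,830.9 × g
N² = 10,830.9 / (16.5464 × 10⁻⁵) = 65,457,743
N ≈ √65,457,743 ≈ 8,090.6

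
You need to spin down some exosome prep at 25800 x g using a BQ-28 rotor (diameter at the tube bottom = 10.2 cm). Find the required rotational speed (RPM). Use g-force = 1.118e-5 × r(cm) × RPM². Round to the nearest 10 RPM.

r = 10.2 / 2 = 5.1 cm
RCF = 1.118 × 10⁻⁵ × r × N²
25,800 = 1.118 × 10⁻⁵ × 5.1 × N²
N² = 25,800 / (5.7018 × 10⁻⁵) = 452,488,688
N ≈ √452,488,688 ≈ 21,271.8

N ≈ 21270 RPM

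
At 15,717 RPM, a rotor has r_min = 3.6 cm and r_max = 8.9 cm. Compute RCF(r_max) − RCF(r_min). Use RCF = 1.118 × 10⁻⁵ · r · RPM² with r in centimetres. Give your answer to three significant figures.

≈ 14600 ×g

RCF_max = 1.118 × 10⁻⁵ × 8.9 × (15717)² = 1.118 × 10⁻⁵ × 8.9 × 247,024,089 ≈ 24,579.4 × g
RCF_min = 1.118 × 10⁻⁵ × 3.6 × (15717)² = 1.118 × 10⁻⁵ × 3.6 × 247,024,089 ≈ 9,942.2 × g
ΔRCF = 24,579.4 − 9,942.2 = 14,637.2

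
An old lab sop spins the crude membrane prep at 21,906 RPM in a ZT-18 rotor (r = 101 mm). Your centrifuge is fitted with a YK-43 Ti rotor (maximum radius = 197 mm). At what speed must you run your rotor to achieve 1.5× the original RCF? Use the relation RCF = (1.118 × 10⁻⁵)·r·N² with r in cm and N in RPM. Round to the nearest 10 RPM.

19210 RPM

Original rotor: r = 101 mm = 10.1 cm
RCF_original = 1.118 × 10⁻⁵ × 10.1 × (21906)² = 1.118 × 10⁻⁵ × 10.1 × 479,872,836 ≈ 54,186.3 × g
Target RCF = 1.5 × 54,186.3 ≈ 81,279.5 × g
Your rotor: r = 197 mm = 19.7 cm
81,279.5 = 1.118 × 10⁻⁵ × 19.7 × N²
N² = 81,279.5 / (22.0246 × 10⁻⁵) = 369,039,619
N ≈ √369,039,619 ≈ 19,210.4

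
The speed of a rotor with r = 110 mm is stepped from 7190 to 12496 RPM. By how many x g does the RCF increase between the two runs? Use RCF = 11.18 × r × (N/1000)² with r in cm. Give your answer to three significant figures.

12800 x g

r = 110 mm = 11.0 cm
RCF₁ = 11.18 × 11 × (7.19)² = 11.18 × 11 × 51.6961 ≈ 6,357.6 × g
RCF₂ = 11.18 × 11 × (12.496)² = 11.18 × 11 × 156.150016 ≈ 19,203.3 × g
Increase = 19,203.3 − 6,357.6 = 12,845.7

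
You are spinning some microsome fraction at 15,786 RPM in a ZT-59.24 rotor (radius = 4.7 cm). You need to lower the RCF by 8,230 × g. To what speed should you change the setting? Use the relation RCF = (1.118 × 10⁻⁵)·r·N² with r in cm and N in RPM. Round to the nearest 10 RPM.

≈ 9620 RPM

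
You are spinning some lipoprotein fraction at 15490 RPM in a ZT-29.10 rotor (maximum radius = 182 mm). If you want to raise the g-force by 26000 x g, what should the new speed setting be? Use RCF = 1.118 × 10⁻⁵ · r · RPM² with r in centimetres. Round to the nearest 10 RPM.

r = 182 mm = 18.2 cm
Current RCF = 1.118 × 10⁻⁵ × 18.2 × (15490)² = 1.118 × 10⁻⁵ × 18.2 × 239,940,100 ≈ 48,822.1 × g
Target RCF = 48,822.1 + 26,000 = 74,822.1 × g
N² = 74,822.1 / (20.3476 × 10⁻⁵) = 367,719,534
N ≈ √367,719,534 ≈ 19,176.0

19180 RPM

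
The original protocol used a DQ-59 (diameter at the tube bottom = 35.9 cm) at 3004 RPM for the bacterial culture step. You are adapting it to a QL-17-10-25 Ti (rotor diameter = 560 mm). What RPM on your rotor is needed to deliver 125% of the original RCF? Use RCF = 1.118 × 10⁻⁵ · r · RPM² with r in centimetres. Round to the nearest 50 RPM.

2700 RPM

Original rotor: r = 35.9 / 2 = 17.95 cm
RCF_original = 1.118 × 10⁻⁵ × 17.95 × (3004)² = 1.118 × 10⁻⁵ × 17.95 × 9,024,016 ≈ 1,810.9 × g
Target RCF = 1.25 × 1,810.9 ≈ 2,263.6 × g
Your rotor: r = 560 mm / 2 = 280 mm = 28 cm
2,263.6 = 1.118 × 10⁻⁵ × 28 × N²
N² = 2,263.6 / (31.304 × 10⁻⁵) = 7,231,025
N ≈ √7,231,025 ≈ 2,689.1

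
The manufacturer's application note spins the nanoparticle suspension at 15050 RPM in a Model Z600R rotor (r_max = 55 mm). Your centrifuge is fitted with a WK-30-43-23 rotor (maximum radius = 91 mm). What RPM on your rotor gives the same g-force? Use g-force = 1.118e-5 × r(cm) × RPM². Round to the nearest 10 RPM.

Original rotor: r = 55 mm = 5.5 cm
RCF_original = 1.118 × 10⁻⁵ × 5.5 × (15050)² = 1.118 × 10⁻⁵ × 5.5 × 226,502,500 ≈ 13,927.6 × g
Your rotor: r = 91 mm = 9.1 cm
13,927.6 = 1.118 × 10⁻⁵ × 9.1 × N²
N² = 13,927.6 / (10.1738 × 10⁻⁵) = 136,896,735
N ≈ √136,896,735 ≈ 11,700.3

≈ 11700 RPM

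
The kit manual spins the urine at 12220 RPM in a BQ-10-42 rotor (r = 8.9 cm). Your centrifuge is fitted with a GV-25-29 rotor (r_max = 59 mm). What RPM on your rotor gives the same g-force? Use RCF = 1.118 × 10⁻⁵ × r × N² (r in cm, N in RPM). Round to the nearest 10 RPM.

RCF_original = 1.118 × 10⁻⁵ × 8.9 × (12220)² = 1.118 × 10⁻⁵ × 8.9 × 149,328,400 ≈ 14,858.5 × g
Your rotor: r = 59 mm = 5.9 cm
14,858.5 = 1.118 × 10⁻⁵ × 5.9 × N²
N² = 14,858.5 / (6.5962 × 10⁻⁵) = 225,258,482
N ≈ √225,258,482 ≈ 15,008.6

15010 RPM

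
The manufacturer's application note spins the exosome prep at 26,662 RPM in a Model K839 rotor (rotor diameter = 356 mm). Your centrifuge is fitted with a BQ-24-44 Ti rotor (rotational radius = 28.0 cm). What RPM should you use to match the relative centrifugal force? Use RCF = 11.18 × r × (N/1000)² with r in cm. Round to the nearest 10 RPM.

Original rotor: r = 356 mm / 2 = 178 mm = 17.8 cm
RCF = 11.18 × r × (N/1000)²
RCF_original = 11.18 × 17.8 × (26.662)² = 11.18 × 17.8 × 710.862244 ≈ 141,464.4 × g
141,464.4 = 11.18 × 28 × (N/1000)²
(N/1000)² = 141,464.4 / 313.04 = 451.9052
N = 1000 × √451.9052 ≈ 21,258.1

≈ 21260 RPM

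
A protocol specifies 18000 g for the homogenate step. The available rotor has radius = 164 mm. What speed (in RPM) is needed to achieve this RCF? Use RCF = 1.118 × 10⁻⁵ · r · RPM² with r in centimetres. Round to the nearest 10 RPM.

9910 RPM

r = 164 mm = 16.4 cm
RCF = 1.118 × 10⁻⁵ × r × N²
18,000 = 1.118 × 10⁻⁵ × 16.4 × N²
N² = 18,000 / (18.3352 × 10⁻⁵) = 98,171,823
N ≈ √98,171,823 ≈ 9,908.2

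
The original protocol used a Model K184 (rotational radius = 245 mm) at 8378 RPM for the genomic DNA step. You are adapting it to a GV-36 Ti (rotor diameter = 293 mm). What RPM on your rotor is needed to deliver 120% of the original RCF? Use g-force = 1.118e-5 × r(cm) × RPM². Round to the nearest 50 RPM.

11850 RPM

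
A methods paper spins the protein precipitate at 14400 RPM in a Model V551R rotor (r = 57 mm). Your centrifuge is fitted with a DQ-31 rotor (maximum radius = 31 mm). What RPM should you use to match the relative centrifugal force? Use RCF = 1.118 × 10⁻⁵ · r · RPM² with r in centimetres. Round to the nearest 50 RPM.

Original rotor: r = 57 mm = 5.7 cm
RCF_original = 1.118 × 10⁻⁵ × 5.7 × (14400)² = 1.118 × 10⁻⁵ × 5.7 × 207,360,000 ≈ 13,214.2 × g
Your rotor: r = 31 mm = 3.1 cm
13,214.2 = 1.118 × 10⁻⁵ × 3.1 × N²
N² = 13,214.2 / (3.4658 × 10⁻⁵) = 381,274,165
N ≈ √381,274,165 ≈ 19,526.2

19550 RPM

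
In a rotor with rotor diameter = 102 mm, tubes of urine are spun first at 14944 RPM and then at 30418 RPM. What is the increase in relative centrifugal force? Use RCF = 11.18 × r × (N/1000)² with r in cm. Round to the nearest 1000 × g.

40000 g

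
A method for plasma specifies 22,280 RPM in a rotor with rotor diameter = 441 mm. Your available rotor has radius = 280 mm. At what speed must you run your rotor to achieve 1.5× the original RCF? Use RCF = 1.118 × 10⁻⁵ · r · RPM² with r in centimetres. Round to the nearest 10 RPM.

Original rotor: r = 441 mm / 2 = 220.5 mm = 22.05 cm
RCF_original = 1.118 × 10⁻⁵ × 22.05 × (22280)² = 1.118 × 10⁻⁵ × 22.05 × 496,398,400 ≈ 122,371.6 × g
Target RCF = 1.5 × 122,371.6 ≈ 183,557.4 × g
Your rotor: r = 280 mm = 28.0 cm
183,557.4 = 1.118 × 10⁻⁵ × 28 × N²
N² = 183,557.4 / (31.304 × 10⁻⁵) = 586,370,432
N ≈ √586,370,432 ≈ 24,215.1

24220 RPM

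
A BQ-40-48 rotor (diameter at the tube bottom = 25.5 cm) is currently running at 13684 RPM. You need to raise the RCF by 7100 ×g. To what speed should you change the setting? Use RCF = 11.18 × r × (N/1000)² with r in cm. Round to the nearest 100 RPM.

r = 25.5 / 2 = 12.75 cm
Current RCF = 11.18 × 12.75 × (13.684)² = 11.18 × 12.75 × 187.251856 ≈ 26,691.8 × g
Target RCF = 26,691.8 + 7,100 = 33,791.8 × g
(N/1000)² = 33,791.8 / 142.545 = 237.0606
N = 1000 × √237.0606 ≈ 15,396.8

N₂ ≈ 15400 RPM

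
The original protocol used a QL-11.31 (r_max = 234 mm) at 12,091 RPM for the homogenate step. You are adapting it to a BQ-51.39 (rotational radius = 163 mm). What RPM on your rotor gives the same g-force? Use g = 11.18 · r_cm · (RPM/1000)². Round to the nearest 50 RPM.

Original rotor: r = 234 mm = 23.4 cm
RCF_original = 11.18 × 23.4 × (12.091)² = 11.18 × 23.4 × 146.192281 ≈ 38,245.7 × g
Your rotor: r = 163 mm = 16.3 cm
38,245.7 = 11.18 × 16.3 × (N/1000)²
(N/1000)² = 38,245.7 / 182.234 = 209.8714
N = 1000 × √209.8714 ≈ 14,486.9

≈ 14500 RPM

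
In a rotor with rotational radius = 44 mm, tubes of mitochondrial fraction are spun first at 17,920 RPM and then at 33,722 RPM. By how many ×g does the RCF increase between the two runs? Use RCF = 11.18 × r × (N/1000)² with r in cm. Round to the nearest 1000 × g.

r = 44 mm = 4.4 cm
RCF₁ = 11.18 × 4.4 × (17.92)² = 11.18 × 4.4 × 321.1264 ≈ 15,796.8 × g
RCF₂ = 11.18 × 4.4 × (33.722)² = 11.18 × 4.4 × 1,137.173284 ≈ 55,939.8 × g
Increase = 55,939.8 − 15,796.8 = 40,143

≈ 40000 ×g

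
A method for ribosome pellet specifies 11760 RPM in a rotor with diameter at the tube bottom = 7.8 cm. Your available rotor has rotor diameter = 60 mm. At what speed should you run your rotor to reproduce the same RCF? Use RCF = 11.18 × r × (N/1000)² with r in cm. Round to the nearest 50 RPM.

Original rotor: r = 7.8 / 2 = 3.9 cm
RCF = 11.18 × r × (N/1000)²
RCF_original = 11.18 × 3.9 × (11.76)² = 11.18 × 3.9 × 138.2976 ≈ 6,030.1 × g
Your rotor: r = 60 mm / 2 = 30 mm = 3 cm
6,030.1 = 11.18 × 3 × (N/1000)²
(N/1000)² = 6,030.1 / 33.54 = 179.7883
N = 1000 × √179.7883 ≈ 13,408.5

13400 RPM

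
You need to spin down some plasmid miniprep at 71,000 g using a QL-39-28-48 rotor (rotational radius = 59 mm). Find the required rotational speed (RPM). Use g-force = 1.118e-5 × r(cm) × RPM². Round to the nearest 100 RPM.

r = 59 mm = 5.9 cm
RCF = 1.118 × 10⁻⁵ × r × N²
71,000 = 1.118 × 10⁻⁵ × 5.9 × N²
N² = 71,000 / (6.5962 × 10⁻⁵) = 1,076,377,308
N ≈ √1,076,377,308 ≈ 32,808.2

N ≈ 32800 RPM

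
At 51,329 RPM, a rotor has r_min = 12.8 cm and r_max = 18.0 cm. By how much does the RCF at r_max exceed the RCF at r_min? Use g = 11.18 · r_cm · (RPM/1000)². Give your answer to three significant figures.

153000 × g

RCF_max = 11.18 × 18 × (51.329)² = 11.18 × 18 × 2,634.666241 ≈ 530,200.2 × g
RCF_min = 11.18 × 12.8 × (51.329)² = 11.18 × 12.8 × 2,634.666241 ≈ 377,031.3 × g
ΔRCF = 530,200.2 − 377,031.3 = 153,168.9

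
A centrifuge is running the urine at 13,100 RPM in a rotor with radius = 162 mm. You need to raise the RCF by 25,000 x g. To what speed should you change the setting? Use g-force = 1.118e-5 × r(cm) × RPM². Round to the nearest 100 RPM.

r = 162 mm = 16.2 cm
Current RCF = 1.118 × 10⁻⁵ × 16.2 × (13100)² = 1.118 × 10⁻⁵ × 16.2 × 171,610,000 ≈ 31,081.3 × g
Target RCF = 31,081.3 + 25,000 = 56,081.3 × g
N² = 56,081.3 / (18.1116 × 10⁻⁵) = 309,642,991
N ≈ √309,642,991 ≈ 17,596.7

≈ 17600 RPM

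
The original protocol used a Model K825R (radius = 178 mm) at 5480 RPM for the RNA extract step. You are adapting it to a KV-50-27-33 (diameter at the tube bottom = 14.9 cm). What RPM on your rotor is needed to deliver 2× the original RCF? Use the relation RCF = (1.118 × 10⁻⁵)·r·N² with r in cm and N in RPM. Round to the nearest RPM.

Original rotor: r = 178 mm = 17.8 cm
RCF_original = 1.118 × 10⁻⁵ × 17.8 × (5480)² = 1.118 × 10⁻⁵ × 17.8 × 30,030,400 ≈ 5,976.2 × g
Target RCF = 2 × 5,976.2 ≈ 11,952.4 × g
Your rotor: r = 14.9 / 2 = 7.45 cm
11,952.4 = 1.118 × 10⁻⁵ × 7.45 × N²
N² = 11,952.4 / (8.3291 × 10⁻⁵) = 143,501,699
N ≈ √143,501,699 ≈ 11,979.2

≈ 11979 RPM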